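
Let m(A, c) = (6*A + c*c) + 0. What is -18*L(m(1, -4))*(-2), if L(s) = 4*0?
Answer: 0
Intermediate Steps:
m(A, c) = c² + 6*A (m(A, c) = (6*A + c²) + 0 = (c² + 6*A) + 0 = c² + 6*A)
L(s) = 0
-18*L(m(1, -4))*(-2) = -18*0*(-2) = 0*(-2) = 0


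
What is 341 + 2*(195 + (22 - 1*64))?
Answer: 647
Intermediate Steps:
341 + 2*(195 + (22 - 1*64)) = 341 + 2*(195 + (22 - 64)) = 341 + 2*(195 - 42) = 341 + 2*153 = 341 + 306 = 647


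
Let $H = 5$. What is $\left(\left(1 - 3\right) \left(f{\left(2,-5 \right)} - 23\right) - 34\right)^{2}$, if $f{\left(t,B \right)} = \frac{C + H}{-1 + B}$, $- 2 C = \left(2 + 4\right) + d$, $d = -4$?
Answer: $\frac{1600}{9} \approx 177.78$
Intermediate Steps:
$C = -1$ ($C = - \frac{\left(2 + 4\right) - 4}{2} = - \frac{6 - 4}{2} = \left(- \frac{1}{2}\right) 2 = -1$)
$f{\left(t,B \right)} = \frac{4}{-1 + B}$ ($f{\left(t,B \right)} = \frac{-1 + 5}{-1 + B} = \frac{4}{-1 + B}$)
$\left(\left(1 - 3\right) \left(f{\left(2,-5 \right)} - 23\right) - 34\right)^{2} = \left(\left(1 - 3\right) \left(\frac{4}{-1 - 5} - 23\right) - 34\right)^{2} = \left(- 2 \left(\frac{4}{-6} - 23\right) - 34\right)^{2} = \left(- 2 \left(4 \left(- \frac{1}{6}\right) - 23\right) - 34\right)^{2} = \left(- 2 \left(- \frac{2}{3} - 23\right) - 34\right)^{2} = \left(\left(-2\right) \left(- \frac{71}{3}\right) - 34\right)^{2} = \left(\frac{142}{3} - 34\right)^{2} = \left(\frac{40}{3}\right)^{2} = \frac{1600}{9}$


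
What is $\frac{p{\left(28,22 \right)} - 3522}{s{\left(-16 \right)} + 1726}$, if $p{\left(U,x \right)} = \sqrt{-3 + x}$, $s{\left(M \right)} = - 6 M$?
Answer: $- \frac{1761}{911} + \frac{\sqrt{19}}{1822} \approx -1.9306$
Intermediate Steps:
$\frac{p{\left(28,22 \right)} - 3522}{s{\left(-16 \right)} + 1726} = \frac{\sqrt{-3 + 22} - 3522}{\left(-6\right) \left(-16\right) + 1726} = \frac{\sqrt{19} - 3522}{96 + 1726} = \frac{-3522 + \sqrt{19}}{1822} = \left(-3522 + \sqrt{19}\right) \frac{1}{1822} = - \frac{1761}{911} + \frac{\sqrt{19}}{1822}$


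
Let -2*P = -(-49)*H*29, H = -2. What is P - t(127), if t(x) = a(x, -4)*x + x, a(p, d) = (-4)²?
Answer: -738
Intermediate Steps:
a(p, d) = 16
P = 1421 (P = -(-(-49)*(-2))*29/2 = -(-7*14)*29/2 = -(-49)*29 = -½*(-2842) = 1421)
t(x) = 17*x (t(x) = 16*x + x = 17*x)
P - t(127) = 1421 - 17*127 = 1421 - 1*2159 = 1421 - 2159 = -738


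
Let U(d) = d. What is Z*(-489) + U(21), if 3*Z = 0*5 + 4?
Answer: -631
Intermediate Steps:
Z = 4/3 (Z = (0*5 + 4)/3 = (0 + 4)/3 = (1/3)*4 = 4/3 ≈ 1.3333)
Z*(-489) + U(21) = (4/3)*(-489) + 21 = -652 + 21 = -631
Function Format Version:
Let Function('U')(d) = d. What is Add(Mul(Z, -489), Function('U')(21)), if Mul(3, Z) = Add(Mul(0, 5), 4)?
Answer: -631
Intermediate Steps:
Z = Rational(4, 3) (Z = Mul(Rational(1, 3), Add(Mul(0, 5), 4)) = Mul(Rational(1, 3), Add(0, 4)) = Mul(Rational(1, 3), 4) = Rational(4, 3) ≈ 1.3333)
Add(Mul(Z, -489), Function('U')(21)) = Add(Mul(Rational(4, 3), -489), 21) = Add(-652, 21) = -631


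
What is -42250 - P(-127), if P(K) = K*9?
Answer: -41107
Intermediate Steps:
P(K) = 9*K
-42250 - P(-127) = -42250 - 9*(-127) = -42250 - 1*(-1143) = -42250 + 1143 = -41107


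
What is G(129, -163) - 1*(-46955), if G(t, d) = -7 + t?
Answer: 47077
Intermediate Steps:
G(129, -163) - 1*(-46955) = (-7 + 129) - 1*(-46955) = 122 + 46955 = 47077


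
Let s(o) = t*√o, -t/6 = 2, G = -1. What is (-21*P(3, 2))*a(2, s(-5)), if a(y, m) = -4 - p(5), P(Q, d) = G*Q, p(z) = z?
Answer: -567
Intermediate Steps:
t = -12 (t = -6*2 = -12)
P(Q, d) = -Q
s(o) = -12*√o
a(y, m) = -9 (a(y, m) = -4 - 1*5 = -4 - 5 = -9)
(-21*P(3, 2))*a(2, s(-5)) = -(-21)*3*(-9) = -21*(-3)*(-9) = 63*(-9) = -567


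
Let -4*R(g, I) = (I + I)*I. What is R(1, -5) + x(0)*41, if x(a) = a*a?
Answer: -25/2 ≈ -12.500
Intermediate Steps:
x(a) = a²
R(g, I) = -I²/2 (R(g, I) = -(I + I)*I/4 = -2*I*I/4 = -I²/2)
R(1, -5) + x(0)*41 = -½*(-5)² + 0²*41 = -½*25 + 0*41 = -25/2 + 0 = -25/2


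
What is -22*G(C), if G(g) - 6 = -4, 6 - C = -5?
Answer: -44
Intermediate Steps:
C = 11 (C = 6 - 1*(-5) = 6 + 5 = 11)
G(g) = 2 (G(g) = 6 - 4 = 2)
-22*G(C) = -22*2 = -44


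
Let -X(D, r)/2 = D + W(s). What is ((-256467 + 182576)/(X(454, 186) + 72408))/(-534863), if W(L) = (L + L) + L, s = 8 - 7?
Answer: 73891/38239495322 ≈ 1.9323e-6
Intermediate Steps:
s = 1
W(L) = 3*L (W(L) = 2*L + L = 3*L)
X(D, r) = -6 - 2*D (X(D, r) = -2*(D + 3*1) = -2*(D + 3) = -2*(3 + D) = -6 - 2*D)
((-256467 + 182576)/(X(454, 186) + 72408))/(-534863) = ((-256467 + 182576)/((-6 - 2*454) + 72408))/(-534863) = -73891/((-6 - 908) + 72408)*(-1/534863) = -73891/(-914 + 72408)*(-1/534863) = -73891/71494*(-1/534863) = 73891/38239495322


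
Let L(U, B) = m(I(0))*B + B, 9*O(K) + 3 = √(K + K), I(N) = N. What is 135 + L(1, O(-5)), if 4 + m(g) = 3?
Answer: 135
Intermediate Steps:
m(g) = -1 (m(g) = -4 + 3 = -1)
O(K) = -⅓ + √2*√K/9 (O(K) = -⅓ + √(K + K)/9 = -⅓ + √(2*K)/9 = -⅓ + (√2*√K)/9 = -⅓ + √2*√K/9)
L(U, B) = 0 (L(U, B) = -B + B = 0)
135 + L(1, O(-5)) = 135 + 0 = 135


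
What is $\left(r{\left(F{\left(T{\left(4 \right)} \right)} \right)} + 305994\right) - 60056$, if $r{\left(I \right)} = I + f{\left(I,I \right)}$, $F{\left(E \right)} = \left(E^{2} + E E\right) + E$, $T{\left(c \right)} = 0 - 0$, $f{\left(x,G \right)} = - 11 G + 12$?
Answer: $245950$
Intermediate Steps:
$f{\left(x,G \right)} = 12 - 11 G$
$T{\left(c \right)} = 0$ ($T{\left(c \right)} = 0 + 0 = 0$)
$F{\left(E \right)} = E + 2 E^{2}$ ($F{\left(E \right)} = \left(E^{2} + E^{2}\right) + E = 2 E^{2} + E = E + 2 E^{2}$)
$r{\left(I \right)} = 12 - 10 I$ ($r{\left(I \right)} = I - \left(-12 + 11 I\right) = 12 - 10 I$)
$\left(r{\left(F{\left(T{\left(4 \right)} \right)} \right)} + 305994\right) - 60056 = \left(\left(12 - 10 \cdot 0 \left(1 + 2 \cdot 0\right)\right) + 305994\right) - 60056 = \left(\left(12 - 10 \cdot 0 \left(1 + 0\right)\right) + 305994\right) - 60056 = \left(\left(12 - 10 \cdot 0 \cdot 1\right) + 305994\right) - 60056 = \left(\left(12 - 0\right) + 305994\right) - 60056 = \left(\left(12 + 0\right) + 305994\right) - 60056 = \left(12 + 305994\right) - 60056 = 306006 - 60056 = 245950$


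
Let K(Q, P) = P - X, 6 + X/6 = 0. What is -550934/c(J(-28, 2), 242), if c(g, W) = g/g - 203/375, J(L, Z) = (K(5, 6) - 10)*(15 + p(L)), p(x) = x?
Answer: -103300125/86 ≈ -1.2012e+6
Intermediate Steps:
X = -36 (X = -36 + 6*0 = -36 + 0 = -36)
K(Q, P) = 36 + P (K(Q, P) = P - 1*(-36) = P + 36 = 36 + P)
J(L, Z) = 480 + 32*L (J(L, Z) = ((36 + 6) - 10)*(15 + L) = (42 - 10)*(15 + L) = 32*(15 + L) = 480 + 32*L)
c(g, W) = 172/375 (c(g, W) = 1 - 203*1/375 = 1 - 203/375 = 172/375)
-550934/c(J(-28, 2), 242) = -550934/172/375 = -550934*375/172 = -103300125/86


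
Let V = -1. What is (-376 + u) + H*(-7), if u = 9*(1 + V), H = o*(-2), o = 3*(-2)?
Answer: -460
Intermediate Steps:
o = -6
H = 12 (H = -6*(-2) = 12)
u = 0 (u = 9*(1 - 1) = 9*0 = 0)
(-376 + u) + H*(-7) = (-376 + 0) + 12*(-7) = -376 - 84 = -460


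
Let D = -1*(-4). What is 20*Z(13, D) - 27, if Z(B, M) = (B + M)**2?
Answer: 5753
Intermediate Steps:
D = 4
20*Z(13, D) - 27 = 20*(13 + 4)**2 - 27 = 20*17**2 - 27 = 20*289 - 27 = 5780 - 27 = 5753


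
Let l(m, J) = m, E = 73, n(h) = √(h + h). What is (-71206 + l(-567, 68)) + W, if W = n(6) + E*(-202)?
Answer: -86519 + 2*√3 ≈ -86516.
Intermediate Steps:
n(h) = √2*√h (n(h) = √(2*h) = √2*√h)
W = -14746 + 2*√3 (W = √2*√6 + 73*(-202) = 2*√3 - 14746 = -14746 + 2*√3 ≈ -14743.)
(-71206 + l(-567, 68)) + W = (-71206 - 567) + (-14746 + 2*√3) = -71773 + (-14746 + 2*√3) = -86519 + 2*√3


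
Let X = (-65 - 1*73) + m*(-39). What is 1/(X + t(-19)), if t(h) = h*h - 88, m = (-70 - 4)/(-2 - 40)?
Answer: 7/464 ≈ 0.015086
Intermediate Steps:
m = 37/21 (m = -74/(-42) = -74*(-1/42) = 37/21 ≈ 1.7619)
t(h) = -88 + h² (t(h) = h² - 88 = -88 + h²)
X = -1447/7 (X = (-65 - 1*73) + (37/21)*(-39) = (-65 - 73) - 481/7 = -138 - 481/7 = -1447/7 ≈ -206.71)
1/(X + t(-19)) = 1/(-1447/7 + (-88 + (-19)²)) = 1/(-1447/7 + (-88 + 361)) = 1/(-1447/7 + 273) = 1/(464/7) = 7/464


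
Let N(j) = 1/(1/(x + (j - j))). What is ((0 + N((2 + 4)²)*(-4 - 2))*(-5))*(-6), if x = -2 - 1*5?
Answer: 1260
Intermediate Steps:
x = -7 (x = -2 - 5 = -7)
N(j) = -7 (N(j) = 1/(1/(-7 + (j - j))) = 1/(1/(-7 + 0)) = 1/(1/(-7)) = 1/(-⅐) = -7)
((0 + N((2 + 4)²)*(-4 - 2))*(-5))*(-6) = ((0 - 7*(-4 - 2))*(-5))*(-6) = ((0 - 7*(-6))*(-5))*(-6) = ((0 + 42)*(-5))*(-6) = (42*(-5))*(-6) = -210*(-6) = 1260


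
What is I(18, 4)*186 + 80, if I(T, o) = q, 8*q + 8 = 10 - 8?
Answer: -119/2 ≈ -59.500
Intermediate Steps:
q = -¾ (q = -1 + (10 - 8)/8 = -1 + (⅛)*2 = -1 + ¼ = -¾ ≈ -0.75000)
I(T, o) = -¾
I(18, 4)*186 + 80 = -¾*186 + 80 = -279/2 + 80 = -119/2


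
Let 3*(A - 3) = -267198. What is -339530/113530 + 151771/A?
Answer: -4747012202/1011132239 ≈ -4.6947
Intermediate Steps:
A = -89063 (A = 3 + (⅓)*(-267198) = 3 - 89066 = -89063)
-339530/113530 + 151771/A = -339530/113530 + 151771/(-89063) = -339530*1/113530 + 151771*(-1/89063) = -33953/11353 - 151771/89063 = -4747012202/1011132239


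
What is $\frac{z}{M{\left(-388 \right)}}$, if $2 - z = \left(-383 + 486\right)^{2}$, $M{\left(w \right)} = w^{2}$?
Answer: $- \frac{10607}{150544} \approx -0.070458$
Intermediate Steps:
$z = -10607$ ($z = 2 - \left(-383 + 486\right)^{2} = 2 - 103^{2} = 2 - 10609 = -10607$)
$\frac{z}{M{\left(-388 \right)}} = - \frac{10607}{\left(-388\right)^{2}} = - \frac{10607}{150544}$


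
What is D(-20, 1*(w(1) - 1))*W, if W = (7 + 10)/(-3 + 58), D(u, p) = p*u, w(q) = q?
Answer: 0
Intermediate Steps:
W = 17/55 ≈ 0.30909
D(-20, 1*(w(1) - 1))*W = ((1*(1 - 1))*(-20))*(17/55) = ((1*0)*(-20))*(17/55) = (0*(-20))*(17/55) = 0*(17/55) = 0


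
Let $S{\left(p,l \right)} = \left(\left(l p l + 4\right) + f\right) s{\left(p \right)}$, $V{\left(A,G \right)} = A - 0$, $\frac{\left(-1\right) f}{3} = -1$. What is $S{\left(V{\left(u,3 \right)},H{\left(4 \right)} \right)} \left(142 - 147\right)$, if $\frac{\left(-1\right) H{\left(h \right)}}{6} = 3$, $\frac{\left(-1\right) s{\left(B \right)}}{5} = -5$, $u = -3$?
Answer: $120625$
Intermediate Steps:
$f = 3$ ($f = \left(-3\right) \left(-1\right) = 3$)
$s{\left(B \right)} = 25$ ($s{\left(B \right)} = \left(-5\right) \left(-5\right) = 25$)
$H{\left(h \right)} = -18$ ($H{\left(h \right)} = \left(-6\right) 3 = -18$)
$V{\left(A,G \right)} = A$ ($V{\left(A,G \right)} = A + 0 = A$)
$S{\left(p,l \right)} = 175 + 25 p l^{2}$ ($S{\left(p,l \right)} = \left(\left(l p l + 4\right) + 3\right) 25 = \left(\left(p l^{2} + 4\right) + 3\right) 25 = \left(\left(4 + p l^{2}\right) + 3\right) 25 = \left(7 + p l^{2}\right) 25 = 175 + 25 p l^{2}$)
$S{\left(V{\left(u,3 \right)},H{\left(4 \right)} \right)} \left(142 - 147\right) = \left(175 + 25 \left(-3\right) \left(-18\right)^{2}\right) \left(142 - 147\right) = \left(175 + 25 \left(-3\right) 324\right) \left(-5\right) = \left(175 - 24300\right) \left(-5\right) = \left(-24125\right) \left(-5\right) = 120625$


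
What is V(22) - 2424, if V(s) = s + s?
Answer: -2380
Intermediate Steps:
V(s) = 2*s
V(22) - 2424 = 2*22 - 2424 = 44 - 2424 = -2380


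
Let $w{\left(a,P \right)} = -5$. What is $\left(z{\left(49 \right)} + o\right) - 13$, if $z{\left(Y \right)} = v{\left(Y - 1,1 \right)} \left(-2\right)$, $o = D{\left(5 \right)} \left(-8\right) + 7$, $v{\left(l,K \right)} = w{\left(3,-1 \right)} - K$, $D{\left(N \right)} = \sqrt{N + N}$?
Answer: $6 - 8 \sqrt{10} \approx -19.298$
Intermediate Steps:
$D{\left(N \right)} = \sqrt{2} \sqrt{N}$ ($D{\left(N \right)} = \sqrt{2 N} = \sqrt{2} \sqrt{N}$)
$v{\left(l,K \right)} = -5 - K$
$o = 7 - 8 \sqrt{10}$ ($o = \sqrt{2} \sqrt{5} \left(-8\right) + 7 = \sqrt{10} \left(-8\right) + 7 = - 8 \sqrt{10} + 7 = 7 - 8 \sqrt{10} \approx -18.298$)
$z{\left(Y \right)} = 12$ ($z{\left(Y \right)} = \left(-5 - 1\right) \left(-2\right) = \left(-6\right) \left(-2\right) = 12$)
$\left(z{\left(49 \right)} + o\right) - 13 = \left(12 + \left(7 - 8 \sqrt{10}\right)\right) - 13 = \left(19 - 8 \sqrt{10}\right) - 13 = 6 - 8 \sqrt{10}$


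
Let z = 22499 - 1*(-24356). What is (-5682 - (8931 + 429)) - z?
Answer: -61897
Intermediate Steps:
z = 46855 (z = 22499 + 24356 = 46855)
(-5682 - (8931 + 429)) - z = (-5682 - (8931 + 429)) - 1*46855 = (-5682 - 1*9360) - 46855 = (-5682 - 9360) - 46855 = -15042 - 46855 = -61897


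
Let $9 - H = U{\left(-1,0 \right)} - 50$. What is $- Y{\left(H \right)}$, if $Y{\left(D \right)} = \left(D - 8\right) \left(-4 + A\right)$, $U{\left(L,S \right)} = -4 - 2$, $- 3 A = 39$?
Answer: $969$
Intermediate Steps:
$A = -13$ ($A = \left(- \frac{1}{3}\right) 39 = -13$)
$U{\left(L,S \right)} = -6$ ($U{\left(L,S \right)} = -4 - 2 = -6$)
$H = 65$ ($H = 9 - \left(-6 - 50\right) = 9 - -56 = 9 + 56 = 65$)
$Y{\left(D \right)} = 136 - 17 D$ ($Y{\left(D \right)} = \left(D - 8\right) \left(-4 - 13\right) = \left(-8 + D\right) \left(-17\right) = 136 - 17 D$)
$- Y{\left(H \right)} = - (136 - 1105) = \left(-1\right) \left(-969\right) = 969$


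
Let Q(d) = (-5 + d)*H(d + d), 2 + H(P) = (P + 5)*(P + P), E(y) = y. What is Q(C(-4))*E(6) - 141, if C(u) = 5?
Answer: -141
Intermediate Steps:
H(P) = -2 + 2*P*(5 + P) (H(P) = -2 + (P + 5)*(P + P) = -2 + (5 + P)*(2*P) = -2 + 2*P*(5 + P))
Q(d) = (-5 + d)*(-2 + 8*d**2 + 20*d) (Q(d) = (-5 + d)*(-2 + 2*(d + d)**2 + 10*(d + d)) = (-5 + d)*(-2 + 2*(2*d)**2 + 10*(2*d)) = (-5 + d)*(-2 + 2*(4*d**2) + 20*d) = (-5 + d)*(-2 + 8*d**2 + 20*d))
Q(C(-4))*E(6) - 141 = (2*(-5 + 5)*(-1 + 4*5**2 + 10*5))*6 - 141 = (2*0*(-1 + 4*25 + 50))*6 - 141 = (2*0*(-1 + 100 + 50))*6 - 141 = (2*0*149)*6 - 141 = 0*6 - 141 = 0 - 141 = -141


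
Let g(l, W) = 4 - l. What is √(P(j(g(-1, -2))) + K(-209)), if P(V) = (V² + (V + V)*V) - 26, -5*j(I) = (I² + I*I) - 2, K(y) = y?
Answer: √1037/5 ≈ 6.4405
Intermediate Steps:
j(I) = ⅖ - 2*I²/5 (j(I) = -((I² + I*I) - 2)/5 = -((I² + I²) - 2)/5 = -(2*I² - 2)/5 = -(-2 + 2*I²)/5 = ⅖ - 2*I²/5)
P(V) = -26 + 3*V² (P(V) = (V² + (2*V)*V) - 26 = (V² + 2*V²) - 26 = 3*V² - 26 = -26 + 3*V²)
√(P(j(g(-1, -2))) + K(-209)) = √((-26 + 3*(⅖ - 2*(4 - 1*(-1))²/5)²) - 209) = √((-26 + 3*(⅖ - 2*(4 + 1)²/5)²) - 209) = √((-26 + 3*(⅖ - ⅖*5²)²) - 209) = √((-26 + 3*(⅖ - ⅖*25)²) - 209) = √((-26 + 3*(⅖ - 10)²) - 209) = √((-26 + 3*(-48/5)²) - 209) = √((-26 + 3*(2304/25)) - 209) = √((-26 + 6912/25) - 209) = √(6262/25 - 209) = √(1037/25) = √1037/5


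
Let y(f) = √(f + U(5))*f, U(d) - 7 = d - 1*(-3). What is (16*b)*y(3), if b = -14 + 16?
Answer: 288*√2 ≈ 407.29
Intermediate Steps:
U(d) = 10 + d (U(d) = 7 + (d - 1*(-3)) = 7 + (d + 3) = 7 + (3 + d) = 10 + d)
y(f) = f*√(15 + f) (y(f) = √(f + (10 + 5))*f = √(f + 15)*f = √(15 + f)*f = f*√(15 + f))
b = 2
(16*b)*y(3) = (16*2)*(3*√(15 + 3)) = 32*(3*√18) = 32*(3*(3*√2)) = 32*(9*√2) = 288*√2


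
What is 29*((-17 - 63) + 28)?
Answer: -1508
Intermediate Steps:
29*((-17 - 63) + 28) = 29*(-80 + 28) = 29*(-52) = -1508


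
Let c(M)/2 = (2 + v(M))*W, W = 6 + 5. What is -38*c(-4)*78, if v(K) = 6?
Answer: -521664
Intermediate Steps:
W = 11
c(M) = 176 (c(M) = 2*((2 + 6)*11) = 2*(8*11) = 2*88 = 176)
-38*c(-4)*78 = -38*176*78 = -6688*78 = -521664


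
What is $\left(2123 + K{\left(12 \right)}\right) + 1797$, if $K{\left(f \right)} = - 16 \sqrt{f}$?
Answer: $3920 - 32 \sqrt{3} \approx 3864.6$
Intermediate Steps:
$\left(2123 + K{\left(12 \right)}\right) + 1797 = \left(2123 - 16 \sqrt{12}\right) + 1797 = \left(2123 - 16 \cdot 2 \sqrt{3}\right) + 1797 = \left(2123 - 32 \sqrt{3}\right) + 1797 = 3920 - 32 \sqrt{3}$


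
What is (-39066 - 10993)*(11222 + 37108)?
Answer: -2419351470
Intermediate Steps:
(-39066 - 10993)*(11222 + 37108) = -50059*48330 = -2419351470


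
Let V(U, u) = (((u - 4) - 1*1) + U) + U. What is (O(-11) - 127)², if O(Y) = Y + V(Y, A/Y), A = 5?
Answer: 3312400/121 ≈ 27375.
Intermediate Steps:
V(U, u) = -5 + u + 2*U (V(U, u) = (((-4 + u) - 1) + U) + U = ((-5 + u) + U) + U = (-5 + U + u) + U = -5 + u + 2*U)
O(Y) = -5 + 3*Y + 5/Y (O(Y) = Y + (-5 + 5/Y + 2*Y) = Y + (-5 + 2*Y + 5/Y) = -5 + 3*Y + 5/Y)
(O(-11) - 127)² = ((-5 + 3*(-11) + 5/(-11)) - 127)² = ((-5 - 33 + 5*(-1/11)) - 127)² = ((-5 - 33 - 5/11) - 127)² = (-423/11 - 127)² = (-1820/11)² = 3312400/121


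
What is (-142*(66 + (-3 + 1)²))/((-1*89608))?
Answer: 2485/22402 ≈ 0.11093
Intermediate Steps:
(-142*(66 + (-3 + 1)²))/((-1*89608)) = -142*(66 + (-2)²)/(-89608) = -142*(66 + 4)*(-1/89608) = -142*70*(-1/89608) = -9940*(-1/89608) = 2485/22402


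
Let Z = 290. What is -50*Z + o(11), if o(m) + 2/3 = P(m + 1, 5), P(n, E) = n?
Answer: -43466/3 ≈ -14489.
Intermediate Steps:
o(m) = ⅓ + m (o(m) = -⅔ + (m + 1) = -⅔ + (1 + m) = ⅓ + m)
-50*Z + o(11) = -50*290 + (⅓ + 11) = -14500 + 34/3 = -43466/3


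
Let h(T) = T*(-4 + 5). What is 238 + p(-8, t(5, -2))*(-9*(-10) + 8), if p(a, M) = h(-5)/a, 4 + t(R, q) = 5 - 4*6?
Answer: 1197/4 ≈ 299.25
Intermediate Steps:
h(T) = T (h(T) = T*1 = T)
t(R, q) = -23 (t(R, q) = -4 + (5 - 4*6) = -4 + (5 - 24) = -4 - 19 = -23)
p(a, M) = -5/a
238 + p(-8, t(5, -2))*(-9*(-10) + 8) = 238 + (-5/(-8))*(-9*(-10) + 8) = 238 + (-5*(-1/8))*(90 + 8) = 238 + (5/8)*98 = 238 + 245/4 = 1197/4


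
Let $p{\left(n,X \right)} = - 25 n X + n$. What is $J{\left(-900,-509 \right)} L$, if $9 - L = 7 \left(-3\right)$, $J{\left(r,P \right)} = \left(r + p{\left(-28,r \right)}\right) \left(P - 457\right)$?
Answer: $18284293440$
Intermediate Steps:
$p{\left(n,X \right)} = n - 25 X n$ ($p{\left(n,X \right)} = - 25 X n + n = n - 25 X n$)
$J{\left(r,P \right)} = \left(-457 + P\right) \left(-28 + 701 r\right)$ ($J{\left(r,P \right)} = \left(r - 28 \left(1 - 25 r\right)\right) \left(P - 457\right) = \left(r + \left(-28 + 700 r\right)\right) \left(-457 + P\right) = \left(-28 + 701 r\right) \left(-457 + P\right) = \left(-457 + P\right) \left(-28 + 701 r\right)$)
$L = 30$ ($L = 9 - 7 \left(-3\right) = 9 - -21 = 9 + 21 = 30$)
$J{\left(-900,-509 \right)} L = \left(12796 - -288321300 - -14252 + 701 \left(-509\right) \left(-900\right)\right) 30 = \left(12796 + 288321300 + 14252 + 321128100\right) 30 = 609476448 \cdot 30 = 18284293440$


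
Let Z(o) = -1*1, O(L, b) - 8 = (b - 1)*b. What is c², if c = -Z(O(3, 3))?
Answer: 1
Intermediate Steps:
O(L, b) = 8 + b*(-1 + b) (O(L, b) = 8 + (b - 1)*b = 8 + (-1 + b)*b = 8 + b*(-1 + b))
Z(o) = -1
c = 1 (c = -1*(-1) = 1)
c² = 1² = 1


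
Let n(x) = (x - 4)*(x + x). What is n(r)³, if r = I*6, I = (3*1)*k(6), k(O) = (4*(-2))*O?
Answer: 3374352041471115264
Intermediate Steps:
k(O) = -8*O
I = -144 (I = (3*1)*(-8*6) = 3*(-48) = -144)
r = -864 (r = -144*6 = -864)
n(x) = 2*x*(-4 + x) (n(x) = (-4 + x)*(2*x) = 2*x*(-4 + x))
n(r)³ = (2*(-864)*(-4 - 864))³ = (2*(-864)*(-868))³ = 1499904³ = 3374352041471115264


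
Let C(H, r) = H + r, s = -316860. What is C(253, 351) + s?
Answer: -316256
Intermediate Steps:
C(253, 351) + s = (253 + 351) - 316860 = 604 - 316860 = -316256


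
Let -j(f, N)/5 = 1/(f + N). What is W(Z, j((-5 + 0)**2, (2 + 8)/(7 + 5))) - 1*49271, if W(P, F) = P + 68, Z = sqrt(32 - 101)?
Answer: -49203 + I*sqrt(69) ≈ -49203.0 + 8.3066*I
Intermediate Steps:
Z = I*sqrt(69) (Z = sqrt(-69) = I*sqrt(69) ≈ 8.3066*I)
j(f, N) = -5/(N + f) (j(f, N) = -5/(f + N) = -5/(N + f))
W(P, F) = 68 + P
W(Z, j((-5 + 0)**2, (2 + 8)/(7 + 5))) - 1*49271 = (68 + I*sqrt(69)) - 1*49271 = (68 + I*sqrt(69)) - 49271 = -49203 + I*sqrt(69)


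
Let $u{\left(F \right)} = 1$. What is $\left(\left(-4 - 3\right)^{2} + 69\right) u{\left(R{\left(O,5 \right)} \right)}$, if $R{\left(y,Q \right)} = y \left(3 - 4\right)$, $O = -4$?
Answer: $118$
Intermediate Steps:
$R{\left(y,Q \right)} = - y$ ($R{\left(y,Q \right)} = y \left(-1\right) = - y$)
$\left(\left(-4 - 3\right)^{2} + 69\right) u{\left(R{\left(O,5 \right)} \right)} = \left(\left(-4 - 3\right)^{2} + 69\right) 1 = \left(\left(-7\right)^{2} + 69\right) 1 = \left(49 + 69\right) 1 = 118 \cdot 1 = 118$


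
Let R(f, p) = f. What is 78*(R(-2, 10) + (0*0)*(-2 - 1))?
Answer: -156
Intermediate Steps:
78*(R(-2, 10) + (0*0)*(-2 - 1)) = 78*(-2 + (0*0)*(-2 - 1)) = 78*(-2 + 0*(-3)) = 78*(-2 + 0) = 78*(-2) = -156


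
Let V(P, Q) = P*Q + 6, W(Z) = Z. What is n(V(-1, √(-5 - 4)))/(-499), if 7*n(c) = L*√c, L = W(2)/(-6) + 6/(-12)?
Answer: 5*√(6 - 3*I)/20958 ≈ 0.00060138 - 0.00014197*I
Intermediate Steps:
V(P, Q) = 6 + P*Q
L = -⅚ (L = 2/(-6) + 6/(-12) = 2*(-⅙) + 6*(-1/12) = -⅓ - ½ = -⅚ ≈ -0.83333)
n(c) = -5*√c/42 (n(c) = (-5*√c/6)/7 = -5*√c/42)
n(V(-1, √(-5 - 4)))/(-499) = -5*√(6 - √(-5 - 4))/42/(-499) = -5*√(6 - √(-9))/42*(-1/499) = -5*√(6 - 3*I)/42*(-1/499) = 5*√(6 - 3*I)/20958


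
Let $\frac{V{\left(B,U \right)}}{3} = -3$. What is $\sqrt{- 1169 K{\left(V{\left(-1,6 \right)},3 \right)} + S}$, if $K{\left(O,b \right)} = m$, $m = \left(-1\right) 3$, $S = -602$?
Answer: $\sqrt{2905} \approx 53.898$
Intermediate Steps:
$V{\left(B,U \right)} = -9$ ($V{\left(B,U \right)} = 3 \left(-3\right) = -9$)
$m = -3$
$K{\left(O,b \right)} = -3$
$\sqrt{- 1169 K{\left(V{\left(-1,6 \right)},3 \right)} + S} = \sqrt{\left(-1169\right) \left(-3\right) - 602} = \sqrt{3507 - 602} = \sqrt{2905}$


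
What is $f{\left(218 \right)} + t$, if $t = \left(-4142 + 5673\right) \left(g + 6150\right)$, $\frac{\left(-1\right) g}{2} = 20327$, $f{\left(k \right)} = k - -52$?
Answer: $-52825354$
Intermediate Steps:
$f{\left(k \right)} = 52 + k$ ($f{\left(k \right)} = k + 52 = 52 + k$)
$g = -40654$ ($g = \left(-2\right) 20327 = -40654$)
$t = -52825624$ ($t = \left(-4142 + 5673\right) \left(-40654 + 6150\right) = 1531 \left(-34504\right) = -52825624$)
$f{\left(218 \right)} + t = \left(52 + 218\right) - 52825624 = 270 - 52825624 = -52825354$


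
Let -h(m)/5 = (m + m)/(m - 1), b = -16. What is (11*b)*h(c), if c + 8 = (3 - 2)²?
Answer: 1540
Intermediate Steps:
c = -7 (c = -8 + (3 - 2)² = -8 + 1² = -8 + 1 = -7)
h(m) = -10*m/(-1 + m) (h(m) = -5*(m + m)/(m - 1) = -5*2*m/(-1 + m) = -10*m/(-1 + m))
(11*b)*h(c) = (11*(-16))*(-10*(-7)/(-1 - 7)) = -(-1760)*(-7)/(-8) = -(-1760)*(-7)*(-1)/8 = -176*(-35/4) = 1540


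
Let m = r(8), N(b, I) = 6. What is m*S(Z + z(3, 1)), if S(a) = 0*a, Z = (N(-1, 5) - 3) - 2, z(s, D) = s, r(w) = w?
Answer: 0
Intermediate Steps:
m = 8
Z = 1 (Z = (6 - 3) - 2 = 3 - 2 = 1)
S(a) = 0
m*S(Z + z(3, 1)) = 8*0 = 0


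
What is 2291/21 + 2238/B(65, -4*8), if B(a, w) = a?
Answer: 195913/1365 ≈ 143.53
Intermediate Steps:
2291/21 + 2238/B(65, -4*8) = 2291/21 + 2238/65 = 195913/1365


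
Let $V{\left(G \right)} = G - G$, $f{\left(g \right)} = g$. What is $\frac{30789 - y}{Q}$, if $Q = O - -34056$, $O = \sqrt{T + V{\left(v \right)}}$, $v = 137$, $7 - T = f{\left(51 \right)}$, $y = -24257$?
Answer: $\frac{42605604}{26359345} - \frac{27523 i \sqrt{11}}{289952795} \approx 1.6163 - 0.00031482 i$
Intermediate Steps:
$T = -44$ ($T = 7 - 51 = -44$)
$V{\left(G \right)} = 0$
$O = 2 i \sqrt{11}$ ($O = \sqrt{-44 + 0} = \sqrt{-44} = 2 i \sqrt{11} \approx 6.6332 i$)
$Q = 34056 + 2 i \sqrt{11}$ ($Q = 2 i \sqrt{11} - -34056 = 2 i \sqrt{11} + 34056 = 34056 + 2 i \sqrt{11} \approx 34056.0 + 6.6332 i$)
$\frac{30789 - y}{Q} = \frac{30789 - -24257}{34056 + 2 i \sqrt{11}} = \frac{30789 + 24257}{34056 + 2 i \sqrt{11}} = \frac{55046}{34056 + 2 i \sqrt{11}}$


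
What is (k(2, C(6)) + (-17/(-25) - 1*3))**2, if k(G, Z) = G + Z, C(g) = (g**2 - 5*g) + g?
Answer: 85264/625 ≈ 136.42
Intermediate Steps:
C(g) = g**2 - 4*g
(k(2, C(6)) + (-17/(-25) - 1*3))**2 = ((2 + 6*(-4 + 6)) + (-17/(-25) - 1*3))**2 = ((2 + 6*2) + (-17*(-1/25) - 3))**2 = ((2 + 12) + (17/25 - 3))**2 = (14 - 58/25)**2 = (292/25)**2 = 85264/625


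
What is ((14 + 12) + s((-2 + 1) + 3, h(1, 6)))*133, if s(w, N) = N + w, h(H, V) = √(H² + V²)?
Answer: 3724 + 133*√37 ≈ 4533.0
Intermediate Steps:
((14 + 12) + s((-2 + 1) + 3, h(1, 6)))*133 = ((14 + 12) + (√(1² + 6²) + ((-2 + 1) + 3)))*133 = (26 + (√(1 + 36) + (-1 + 3)))*133 = (26 + (√37 + 2))*133 = (26 + (2 + √37))*133 = (28 + √37)*133 = 3724 + 133*√37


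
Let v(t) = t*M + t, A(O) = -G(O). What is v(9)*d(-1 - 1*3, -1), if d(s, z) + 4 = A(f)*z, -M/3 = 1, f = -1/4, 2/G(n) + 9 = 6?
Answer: 84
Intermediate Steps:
G(n) = -⅔ (G(n) = 2/(-9 + 6) = 2/(-3) = 2*(-⅓) = -⅔)
f = -¼ (f = -1*¼ = -¼ ≈ -0.25000)
A(O) = ⅔ (A(O) = -1*(-⅔) = ⅔)
M = -3 (M = -3*1 = -3)
v(t) = -2*t (v(t) = t*(-3) + t = -3*t + t = -2*t)
d(s, z) = -4 + 2*z/3
v(9)*d(-1 - 1*3, -1) = (-2*9)*(-4 + (⅔)*(-1)) = -18*(-4 - ⅔) = -18*(-14/3) = 84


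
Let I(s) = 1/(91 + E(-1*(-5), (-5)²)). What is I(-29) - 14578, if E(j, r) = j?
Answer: -1399487/96 ≈ -14578.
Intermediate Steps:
I(s) = 1/96 (I(s) = 1/(91 - 1*(-5)) = 1/(91 + 5) = 1/96)
I(-29) - 14578 = 1/96 - 14578 = -1399487/96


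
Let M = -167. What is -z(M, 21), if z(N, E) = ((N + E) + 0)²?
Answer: -21316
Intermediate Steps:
z(N, E) = (E + N)² (z(N, E) = ((E + N) + 0)² = (E + N)²)
-z(M, 21) = -(21 - 167)² = -1*(-146)² = -1*21316 = -21316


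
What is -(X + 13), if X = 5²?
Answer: -38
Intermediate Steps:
X = 25
-(X + 13) = -(25 + 13) = -1*38 = -38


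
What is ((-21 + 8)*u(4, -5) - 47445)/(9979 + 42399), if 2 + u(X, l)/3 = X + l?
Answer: -23664/26189 ≈ -0.90359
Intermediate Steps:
u(X, l) = -6 + 3*X + 3*l (u(X, l) = -6 + 3*(X + l) = -6 + (3*X + 3*l) = -6 + 3*X + 3*l)
((-21 + 8)*u(4, -5) - 47445)/(9979 + 42399) = ((-21 + 8)*(-6 + 3*4 + 3*(-5)) - 47445)/(9979 + 42399) = (-13*(-6 + 12 - 15) - 47445)/52378 = (-13*(-9) - 47445)*(1/52378) = (117 - 47445)*(1/52378) = -47328*1/52378 = -23664/26189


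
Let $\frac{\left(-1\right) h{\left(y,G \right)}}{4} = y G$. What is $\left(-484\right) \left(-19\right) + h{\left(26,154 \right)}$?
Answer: $-6820$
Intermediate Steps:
$h{\left(y,G \right)} = - 4 G y$ ($h{\left(y,G \right)} = - 4 y G = - 4 G y$)
$\left(-484\right) \left(-19\right) + h{\left(26,154 \right)} = \left(-484\right) \left(-19\right) - 616 \cdot 26 = 9196 - 16016 = -6820$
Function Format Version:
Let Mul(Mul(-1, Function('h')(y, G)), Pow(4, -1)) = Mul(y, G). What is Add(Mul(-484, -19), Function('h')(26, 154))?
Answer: -6820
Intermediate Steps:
Function('h')(y, G) = Mul(-4, G, y) (Function('h')(y, G) = Mul(-4, Mul(y, G)) = Mul(-4, Mul(G, y)) = Mul(-4, G, y))
Add(Mul(-484, -19), Function('h')(26, 154)) = Add(Mul(-484, -19), Mul(-4, 154, 26)) = Add(9196, -16016) = -6820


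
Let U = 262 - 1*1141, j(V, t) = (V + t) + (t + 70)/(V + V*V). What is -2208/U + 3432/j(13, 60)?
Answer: 618234/12599 ≈ 49.070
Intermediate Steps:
j(V, t) = V + t + (70 + t)/(V + V²) (j(V, t) = (V + t) + (70 + t)/(V + V²) = V + t + (70 + t)/(V + V²))
U = -879 (U = 262 - 1141 = -879)
-2208/U + 3432/j(13, 60) = -2208/(-879) + 3432/(((70 + 60 + 13² + 13³ + 13*60 + 60*13²)/(13*(1 + 13)))) = -2208*(-1/879) + 3432/(((1/13)*(70 + 60 + 169 + 2197 + 780 + 60*169)/14)) = 736/293 + 3432/(((1/13)*(1/14)*(70 + 60 + 169 + 2197 + 780 + 10140))) = 736/293 + 3432/(((1/13)*(1/14)*13416)) = 736/293 + 3432/(516/7) = 736/293 + 3432*(7/516) = 736/293 + 2002/43 = 618234/12599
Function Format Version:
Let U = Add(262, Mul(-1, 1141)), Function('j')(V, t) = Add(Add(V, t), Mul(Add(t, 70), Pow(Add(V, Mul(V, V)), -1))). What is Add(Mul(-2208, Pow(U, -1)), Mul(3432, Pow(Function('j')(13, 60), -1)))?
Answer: Rational(618234, 12599) ≈ 49.070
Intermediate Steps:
Function('j')(V, t) = Add(V, t, Mul(Pow(Add(V, Pow(V, 2)), -1), Add(70, t))) (Function('j')(V, t) = Add(Add(V, t), Mul(Add(70, t), Pow(Add(V, Pow(V, 2)), -1))) = Add(Add(V, t), Mul(Pow(Add(V, Pow(V, 2)), -1), Add(70, t))) = Add(V, t, Mul(Pow(Add(V, Pow(V, 2)), -1), Add(70, t))))
U = -879 (U = Add(262, -1141) = -879)
Add(Mul(-2208, Pow(U, -1)), Mul(3432, Pow(Function('j')(13, 60), -1))) = Add(Mul(-2208, Pow(-879, -1)), Mul(3432, Pow(Mul(Pow(13, -1), Pow(Add(1, 13), -1), Add(70, 60, Pow(13, 2), Pow(13, 3), Mul(13, 60), Mul(60, Pow(13, 2)))), -1))) = Add(Mul(-2208, Rational(-1, 879)), Mul(3432, Pow(Mul(Rational(1, 13), Pow(14, -1), Add(70, 60, 169, 2197, 780, Mul(60, 169))), -1))) = Add(Rational(736, 293), Mul(3432, Pow(Mul(Rational(1, 13), Rational(1, 14), Add(70, 60, 169, 2197, 780, 10140)), -1))) = Add(Rational(736, 293), Mul(3432, Pow(Mul(Rational(1, 13), Rational(1, 14), 13416), -1))) = Add(Rational(736, 293), Mul(3432, Pow(Rational(516, 7), -1))) = Add(Rational(736, 293), Mul(3432, Rational(7, 516))) = Add(Rational(736, 293), Rational(2002, 43)) = Rational(618234, 12599)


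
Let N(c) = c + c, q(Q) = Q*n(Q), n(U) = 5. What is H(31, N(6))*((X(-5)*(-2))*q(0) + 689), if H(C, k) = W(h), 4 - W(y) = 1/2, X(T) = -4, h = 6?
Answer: 4823/2 ≈ 2411.5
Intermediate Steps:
q(Q) = 5*Q (q(Q) = Q*5 = 5*Q)
N(c) = 2*c
W(y) = 7/2 (W(y) = 4 - 1/2 = 4 - 1*½ = 4 - ½ = 7/2)
H(C, k) = 7/2
H(31, N(6))*((X(-5)*(-2))*q(0) + 689) = 7*((-4*(-2))*(5*0) + 689)/2 = 7*(8*0 + 689)/2 = 7*(0 + 689)/2 = (7/2)*689 = 4823/2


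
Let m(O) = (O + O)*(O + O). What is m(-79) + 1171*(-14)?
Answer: 8570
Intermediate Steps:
m(O) = 4*O**2 (m(O) = (2*O)*(2*O) = 4*O**2)
m(-79) + 1171*(-14) = 4*(-79)**2 + 1171*(-14) = 4*6241 - 16394 = 24964 - 16394 = 8570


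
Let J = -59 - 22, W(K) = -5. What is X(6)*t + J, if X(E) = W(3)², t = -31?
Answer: -856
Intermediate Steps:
X(E) = 25 (X(E) = (-5)² = 25)
J = -81
X(6)*t + J = 25*(-31) - 81 = -775 - 81 = -856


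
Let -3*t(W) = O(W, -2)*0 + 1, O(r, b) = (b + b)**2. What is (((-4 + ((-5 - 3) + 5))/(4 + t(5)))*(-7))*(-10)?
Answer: -1470/11 ≈ -133.64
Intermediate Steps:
O(r, b) = 4*b**2 (O(r, b) = (2*b)**2 = 4*b**2)
t(W) = -1/3 (t(W) = -((4*(-2)**2)*0 + 1)/3 = -((4*4)*0 + 1)/3 = -(16*0 + 1)/3 = -(0 + 1)/3 = -1/3*1 = -1/3)
(((-4 + ((-5 - 3) + 5))/(4 + t(5)))*(-7))*(-10) = (((-4 + ((-5 - 3) + 5))/(4 - 1/3))*(-7))*(-10) = (((-4 + (-8 + 5))/(11/3))*(-7))*(-10) = (((-4 - 3)*(3/11))*(-7))*(-10) = (-7*3/11*(-7))*(-10) = -21/11*(-7)*(-10) = (147/11)*(-10) = -1470/11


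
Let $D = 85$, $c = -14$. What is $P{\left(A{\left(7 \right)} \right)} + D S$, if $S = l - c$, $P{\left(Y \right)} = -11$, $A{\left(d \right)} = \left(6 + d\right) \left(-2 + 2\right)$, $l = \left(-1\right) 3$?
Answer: $924$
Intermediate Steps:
$l = -3$
$A{\left(d \right)} = 0$ ($A{\left(d \right)} = \left(6 + d\right) 0 = 0$)
$S = 11$ ($S = -3 - -14 = -3 + 14 = 11$)
$P{\left(A{\left(7 \right)} \right)} + D S = -11 + 85 \cdot 11 = -11 + 935 = 924$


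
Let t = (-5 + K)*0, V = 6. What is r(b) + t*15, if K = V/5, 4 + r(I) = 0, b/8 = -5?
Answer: -4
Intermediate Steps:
b = -40 (b = 8*(-5) = -40)
r(I) = -4 (r(I) = -4 + 0 = -4)
K = 6/5 ≈ 1.2000
t = 0 (t = (-5 + 6/5)*0 = -19/5*0 = 0)
r(b) + t*15 = -4 + 0*15 = -4 + 0 = -4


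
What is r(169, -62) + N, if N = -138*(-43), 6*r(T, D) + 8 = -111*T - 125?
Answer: 8356/3 ≈ 2785.3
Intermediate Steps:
r(T, D) = -133/6 - 37*T/2 (r(T, D) = -4/3 + (-111*T - 125)/6 = -4/3 + (-125 - 111*T)/6 = -4/3 + (-125/6 - 37*T/2) = -133/6 - 37*T/2)
N = 5934
r(169, -62) + N = (-133/6 - 37/2*169) + 5934 = (-133/6 - 6253/2) + 5934 = -9446/3 + 5934 = 8356/3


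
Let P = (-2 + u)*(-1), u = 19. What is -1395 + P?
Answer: -1412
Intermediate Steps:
P = -17 (P = (-2 + 19)*(-1) = 17*(-1) = -17)
-1395 + P = -1395 - 17 = -1412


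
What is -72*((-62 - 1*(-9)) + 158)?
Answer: -7560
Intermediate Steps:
-72*((-62 - 1*(-9)) + 158) = -72*((-62 + 9) + 158) = -72*(-53 + 158) = -72*105 = -7560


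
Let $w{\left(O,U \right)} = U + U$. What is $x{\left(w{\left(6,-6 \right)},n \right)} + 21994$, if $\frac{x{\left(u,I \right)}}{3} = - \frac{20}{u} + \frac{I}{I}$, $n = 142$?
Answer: $22002$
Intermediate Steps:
$w{\left(O,U \right)} = 2 U$
$x{\left(u,I \right)} = 3 - \frac{60}{u}$ ($x{\left(u,I \right)} = 3 \left(- \frac{20}{u} + \frac{I}{I}\right) = 3 \left(- \frac{20}{u} + 1\right) = 3 \left(1 - \frac{20}{u}\right) = 3 - \frac{60}{u}$)
$x{\left(w{\left(6,-6 \right)},n \right)} + 21994 = \left(3 - \frac{60}{2 \left(-6\right)}\right) + 21994 = \left(3 - \frac{60}{-12}\right) + 21994 = \left(3 - -5\right) + 21994 = \left(3 + 5\right) + 21994 = 8 + 21994 = 22002$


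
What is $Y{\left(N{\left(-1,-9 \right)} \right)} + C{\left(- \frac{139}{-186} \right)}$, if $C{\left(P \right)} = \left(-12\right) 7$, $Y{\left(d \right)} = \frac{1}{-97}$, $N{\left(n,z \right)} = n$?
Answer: $- \frac{8149}{97} \approx -84.01$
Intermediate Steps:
$Y{\left(d \right)} = - \frac{1}{97}$
$C{\left(P \right)} = -84$
$Y{\left(N{\left(-1,-9 \right)} \right)} + C{\left(- \frac{139}{-186} \right)} = - \frac{1}{97} - 84 = - \frac{8149}{97}$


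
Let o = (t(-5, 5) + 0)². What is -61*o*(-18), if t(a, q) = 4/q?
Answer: 17568/25 ≈ 702.72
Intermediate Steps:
o = 16/25 (o = (4/5 + 0)² = (4*(⅕) + 0)² = (⅘ + 0)² = (⅘)² = 16/25 ≈ 0.64000)
-61*o*(-18) = -61*16/25*(-18) = -976/25*(-18) = 17568/25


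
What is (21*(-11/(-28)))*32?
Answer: 264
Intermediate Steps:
(21*(-11/(-28)))*32 = (21*(-11*(-1/28)))*32 = (21*(11/28))*32 = (33/4)*32 = 264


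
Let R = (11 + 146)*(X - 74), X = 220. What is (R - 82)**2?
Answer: 521665600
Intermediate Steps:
R = 22922 (R = (11 + 146)*(220 - 74) = 157*146 = 22922)
(R - 82)**2 = (22922 - 82)**2 = 22840**2 = 521665600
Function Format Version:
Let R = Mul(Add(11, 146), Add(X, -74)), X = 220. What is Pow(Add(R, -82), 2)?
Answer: 521665600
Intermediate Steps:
R = 22922 (R = Mul(Add(11, 146), Add(220, -74)) = Mul(157, 146) = 22922)
Pow(Add(R, -82), 2) = Pow(Add(22922, -82), 2) = Pow(22840, 2) = 521665600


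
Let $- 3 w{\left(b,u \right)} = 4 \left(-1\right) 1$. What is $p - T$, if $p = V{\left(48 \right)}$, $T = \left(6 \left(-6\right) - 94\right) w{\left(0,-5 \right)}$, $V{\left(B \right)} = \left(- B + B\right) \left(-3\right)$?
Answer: $\frac{520}{3} \approx 173.33$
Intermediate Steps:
$w{\left(b,u \right)} = \frac{4}{3}$ ($w{\left(b,u \right)} = - \frac{4 \left(-1\right) 1}{3} = - \frac{\left(-4\right) 1}{3} = \left(- \frac{1}{3}\right) \left(-4\right) = \frac{4}{3}$)
$V{\left(B \right)} = 0$ ($V{\left(B \right)} = 0 \left(-3\right) = 0$)
$T = - \frac{520}{3}$ ($T = \left(6 \left(-6\right) - 94\right) \frac{4}{3} = \left(-36 - 94\right) \frac{4}{3} = \left(-130\right) \frac{4}{3} = - \frac{520}{3} \approx -173.33$)
$p = 0$
$p - T = 0 - - \frac{520}{3} = 0 + \frac{520}{3} = \frac{520}{3}$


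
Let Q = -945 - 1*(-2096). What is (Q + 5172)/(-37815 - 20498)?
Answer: -6323/58313 ≈ -0.10843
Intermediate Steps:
Q = 1151 (Q = -945 + 2096 = 1151)
(Q + 5172)/(-37815 - 20498) = (1151 + 5172)/(-37815 - 20498) = 6323/(-58313) = 6323*(-1/58313) = -6323/58313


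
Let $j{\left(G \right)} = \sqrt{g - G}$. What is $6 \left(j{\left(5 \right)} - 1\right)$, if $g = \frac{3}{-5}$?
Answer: $-6 + \frac{12 i \sqrt{35}}{5} \approx -6.0 + 14.199 i$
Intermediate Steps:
$g = - \frac{3}{5}$ ($g = 3 \left(- \frac{1}{5}\right) = - \frac{3}{5} \approx -0.6$)
$j{\left(G \right)} = \sqrt{- \frac{3}{5} - G}$
$6 \left(j{\left(5 \right)} - 1\right) = 6 \left(\frac{\sqrt{-15 - 125}}{5} - 1\right) = 6 \left(\frac{\sqrt{-140}}{5} - 1\right) = 6 \left(\frac{2 i \sqrt{35}}{5} - 1\right) = 6 \left(-1 + \frac{2 i \sqrt{35}}{5}\right) = -6 + \frac{12 i \sqrt{35}}{5}$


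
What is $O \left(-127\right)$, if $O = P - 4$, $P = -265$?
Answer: $34163$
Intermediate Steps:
$O = -269$ ($O = -265 - 4 = -269$)
$O \left(-127\right) = \left(-269\right) \left(-127\right) = 34163$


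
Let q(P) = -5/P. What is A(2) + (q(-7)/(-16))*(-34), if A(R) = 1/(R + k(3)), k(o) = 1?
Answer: 311/168 ≈ 1.8512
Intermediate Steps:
A(R) = 1/(1 + R) (A(R) = 1/(R + 1) = 1/(1 + R))
A(2) + (q(-7)/(-16))*(-34) = 1/(1 + 2) + (-5/(-7)/(-16))*(-34) = 1/3 + (-5*(-⅐)*(-1/16))*(-34) = ⅓ + ((5/7)*(-1/16))*(-34) = ⅓ - 5/112*(-34) = ⅓ + 85/56 = 311/168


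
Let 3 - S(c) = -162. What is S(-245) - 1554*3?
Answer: -4497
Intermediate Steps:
S(c) = 165 (S(c) = 3 - 1*(-162) = 3 + 162 = 165)
S(-245) - 1554*3 = 165 - 1554*3 = 165 - 4662 = -4497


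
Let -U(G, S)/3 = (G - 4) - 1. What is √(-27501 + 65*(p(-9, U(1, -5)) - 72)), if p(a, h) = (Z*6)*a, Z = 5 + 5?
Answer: I*√67281 ≈ 259.39*I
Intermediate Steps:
Z = 10
U(G, S) = 15 - 3*G (U(G, S) = -3*((G - 4) - 1) = -3*((-4 + G) - 1) = -3*(-5 + G) = 15 - 3*G)
p(a, h) = 60*a (p(a, h) = (10*6)*a = 60*a)
√(-27501 + 65*(p(-9, U(1, -5)) - 72)) = √(-27501 + 65*(60*(-9) - 72)) = √(-27501 + 65*(-540 - 72)) = √(-27501 + 65*(-612)) = √(-27501 - 39780) = √(-67281) = I*√67281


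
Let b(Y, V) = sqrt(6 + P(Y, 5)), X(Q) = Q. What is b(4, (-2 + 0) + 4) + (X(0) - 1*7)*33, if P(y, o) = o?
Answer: -231 + sqrt(11) ≈ -227.68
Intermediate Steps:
b(Y, V) = sqrt(11) (b(Y, V) = sqrt(6 + 5) = sqrt(11))
b(4, (-2 + 0) + 4) + (X(0) - 1*7)*33 = sqrt(11) + (0 - 1*7)*33 = sqrt(11) + (0 - 7)*33 = sqrt(11) - 7*33 = sqrt(11) - 231 = -231 + sqrt(11)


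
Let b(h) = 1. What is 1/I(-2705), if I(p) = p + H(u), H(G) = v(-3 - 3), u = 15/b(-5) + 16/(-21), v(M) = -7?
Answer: -1/2712 ≈ -0.00036873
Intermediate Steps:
u = 299/21 (u = 15/1 + 16/(-21) = 15*1 + 16*(-1/21) = 15 - 16/21 = 299/21 ≈ 14.238)
H(G) = -7
I(p) = -7 + p (I(p) = p - 7 = -7 + p)
1/I(-2705) = 1/(-7 - 2705) = 1/(-2712) = -1/2712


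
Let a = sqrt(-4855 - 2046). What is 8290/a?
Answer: -8290*I*sqrt(6901)/6901 ≈ -99.793*I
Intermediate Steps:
a = I*sqrt(6901) (a = sqrt(-6901) = I*sqrt(6901) ≈ 83.072*I)
8290/a = 8290/((I*sqrt(6901))) = 8290*(-I*sqrt(6901)/6901) = -8290*I*sqrt(6901)/6901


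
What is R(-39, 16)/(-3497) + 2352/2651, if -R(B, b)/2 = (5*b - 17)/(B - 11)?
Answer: 205456587/231763675 ≈ 0.88649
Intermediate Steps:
R(B, b) = -2*(-17 + 5*b)/(-11 + B) (R(B, b) = -2*(5*b - 17)/(B - 11) = -2*(-17 + 5*b)/(-11 + B))
R(-39, 16)/(-3497) + 2352/2651 = (2*(17 - 5*16)/(-11 - 39))/(-3497) + 2352/2651 = (2*(17 - 80)/(-50))*(-1/3497) + 2352*(1/2651) = (2*(-1/50)*(-63))*(-1/3497) + 2352/2651 = (63/25)*(-1/3497) + 2352/2651 = -63/87425 + 2352/2651 = 205456587/231763675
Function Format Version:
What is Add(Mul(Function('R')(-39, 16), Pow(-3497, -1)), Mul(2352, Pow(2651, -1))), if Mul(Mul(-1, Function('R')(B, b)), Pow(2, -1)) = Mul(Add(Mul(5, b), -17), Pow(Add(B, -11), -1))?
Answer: Rational(205456587, 231763675) ≈ 0.88649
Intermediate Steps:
Function('R')(B, b) = Mul(-2, Pow(Add(-11, B), -1), Add(-17, Mul(5, b))) (Function('R')(B, b) = Mul(-2, Mul(Add(Mul(5, b), -17), Pow(Add(B, -11), -1))) = Mul(-2, Mul(Add(-17, Mul(5, b)), Pow(Add(-11, B), -1))) = Mul(-2, Mul(Pow(Add(-11, B), -1), Add(-17, Mul(5, b)))) = Mul(-2, Pow(Add(-11, B), -1), Add(-17, Mul(5, b))))
Add(Mul(Function('R')(-39, 16), Pow(-3497, -1)), Mul(2352, Pow(2651, -1))) = Add(Mul(Mul(2, Pow(Add(-11, -39), -1), Add(17, Mul(-5, 16))), Pow(-3497, -1)), Mul(2352, Pow(2651, -1))) = Add(Mul(Mul(2, Pow(-50, -1), Add(17, -80)), Rational(-1, 3497)), Mul(2352, Rational(1, 2651))) = Add(Mul(Mul(2, Rational(-1, 50), -63), Rational(-1, 3497)), Rational(2352, 2651)) = Add(Mul(Rational(63, 25), Rational(-1, 3497)), Rational(2352, 2651)) = Add(Rational(-63, 87425), Rational(2352, 2651)) = Rational(205456587, 231763675)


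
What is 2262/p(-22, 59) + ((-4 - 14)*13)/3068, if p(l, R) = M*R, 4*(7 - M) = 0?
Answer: 4461/826 ≈ 5.4007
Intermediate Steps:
M = 7 (M = 7 - ¼*0 = 7 + 0 = 7)
p(l, R) = 7*R
2262/p(-22, 59) + ((-4 - 14)*13)/3068 = 2262/((7*59)) + ((-4 - 14)*13)/3068 = 2262/413 - 18*13*(1/3068) = 2262*(1/413) - 234*1/3068 = 2262/413 - 9/118 = 4461/826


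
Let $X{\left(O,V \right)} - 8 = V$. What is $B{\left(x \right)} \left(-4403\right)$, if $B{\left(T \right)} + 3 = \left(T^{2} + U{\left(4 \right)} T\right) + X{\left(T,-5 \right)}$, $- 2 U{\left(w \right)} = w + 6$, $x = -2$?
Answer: $-61642$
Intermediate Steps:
$X{\left(O,V \right)} = 8 + V$
$U{\left(w \right)} = -3 - \frac{w}{2}$ ($U{\left(w \right)} = - \frac{w + 6}{2} = - \frac{6 + w}{2} = -3 - \frac{w}{2}$)
$B{\left(T \right)} = T^{2} - 5 T$ ($B{\left(T \right)} = -3 + \left(\left(T^{2} + \left(-3 - 2\right) T\right) + \left(8 - 5\right)\right) = -3 + \left(\left(T^{2} + \left(-3 - 2\right) T\right) + 3\right) = -3 + \left(\left(T^{2} - 5 T\right) + 3\right) = -3 + \left(3 + T^{2} - 5 T\right) = T^{2} - 5 T$)
$B{\left(x \right)} \left(-4403\right) = - 2 \left(-5 - 2\right) \left(-4403\right) = \left(-2\right) \left(-7\right) \left(-4403\right) = 14 \left(-4403\right) = -61642$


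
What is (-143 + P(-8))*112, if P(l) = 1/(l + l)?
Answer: -16023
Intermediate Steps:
P(l) = 1/(2*l)
(-143 + P(-8))*112 = (-143 + (½)/(-8))*112 = (-143 + (½)*(-⅛))*112 = (-143 - 1/16)*112 = -2289/16*112 = -16023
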